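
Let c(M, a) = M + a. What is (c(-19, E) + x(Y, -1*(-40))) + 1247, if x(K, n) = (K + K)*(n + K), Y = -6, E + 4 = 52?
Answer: 868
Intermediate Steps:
E = 48 (E = -4 + 52 = 48)
x(K, n) = 2*K*(K + n) (x(K, n) = (2*K)*(K + n) = 2*K*(K + n))
(c(-19, E) + x(Y, -1*(-40))) + 1247 = ((-19 + 48) + 2*(-6)*(-6 - 1*(-40))) + 1247 = (29 + 2*(-6)*(-6 + 40)) + 1247 = (29 + 2*(-6)*34) + 1247 = (29 - 408) + 1247 = -379 + 1247 = 868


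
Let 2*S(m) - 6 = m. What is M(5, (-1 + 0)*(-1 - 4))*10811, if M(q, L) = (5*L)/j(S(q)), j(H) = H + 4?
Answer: 28450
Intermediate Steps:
S(m) = 3 + m/2
j(H) = 4 + H
M(q, L) = 5*L/(7 + q/2) (M(q, L) = (5*L)/(4 + (3 + q/2)) = (5*L)/(7 + q/2) = 5*L/(7 + q/2))
M(5, (-1 + 0)*(-1 - 4))*10811 = (10*((-1 + 0)*(-1 - 4))/(14 + 5))*10811 = (10*(-1*(-5))/19)*10811 = (10*5*(1/19))*10811 = (50/19)*10811 = 28450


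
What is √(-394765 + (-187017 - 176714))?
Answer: 4*I*√47406 ≈ 870.92*I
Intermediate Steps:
√(-394765 + (-187017 - 176714)) = √(-394765 - 363731) = √(-758496) = 4*I*√47406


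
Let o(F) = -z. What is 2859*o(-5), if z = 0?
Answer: 0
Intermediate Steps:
o(F) = 0 (o(F) = -1*0 = 0)
2859*o(-5) = 2859*0 = 0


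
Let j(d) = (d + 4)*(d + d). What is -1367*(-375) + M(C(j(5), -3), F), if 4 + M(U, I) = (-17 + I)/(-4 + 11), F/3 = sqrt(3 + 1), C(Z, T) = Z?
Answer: 3588336/7 ≈ 5.1262e+5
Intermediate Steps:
j(d) = 2*d*(4 + d) (j(d) = (4 + d)*(2*d) = 2*d*(4 + d))
F = 6 (F = 3*sqrt(3 + 1) = 3*sqrt(4) = 3*2 = 6)
M(U, I) = -45/7 + I/7 (M(U, I) = -4 + (-17 + I)/(-4 + 11) = -4 + (-17 + I)/7 = -4 + (-17 + I)*(1/7) = -4 + (-17/7 + I/7) = -45/7 + I/7)
-1367*(-375) + M(C(j(5), -3), F) = -1367*(-375) + (-45/7 + (1/7)*6) = 512625 + (-45/7 + 6/7) = 512625 - 39/7 = 3588336/7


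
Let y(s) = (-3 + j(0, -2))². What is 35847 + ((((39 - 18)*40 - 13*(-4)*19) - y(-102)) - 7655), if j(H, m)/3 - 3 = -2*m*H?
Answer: 29984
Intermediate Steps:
j(H, m) = 9 - 6*H*m (j(H, m) = 9 + 3*(-2*m*H) = 9 + 3*(-2*H*m) = 9 - 6*H*m)
y(s) = 36 (y(s) = (-3 + (9 - 6*0*(-2)))² = (-3 + (9 + 0))² = (-3 + 9)² = 6² = 36)
35847 + ((((39 - 18)*40 - 13*(-4)*19) - y(-102)) - 7655) = 35847 + ((((39 - 18)*40 - 13*(-4)*19) - 1*36) - 7655) = 35847 + (((21*40 - (-52)*19) - 36) - 7655) = 35847 + (((840 - 1*(-988)) - 36) - 7655) = 35847 + (((840 + 988) - 36) - 7655) = 35847 + ((1828 - 36) - 7655) = 35847 + (1792 - 7655) = 35847 - 5863 = 29984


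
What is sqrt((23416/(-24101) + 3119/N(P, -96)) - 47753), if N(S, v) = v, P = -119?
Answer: I*sqrt(15988122928682058)/578424 ≈ 218.6*I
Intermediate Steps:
sqrt((23416/(-24101) + 3119/N(P, -96)) - 47753) = sqrt((23416/(-24101) + 3119/(-96)) - 47753) = sqrt((23416*(-1/24101) + 3119*(-1/96)) - 47753) = sqrt((-23416/24101 - 3119/96) - 47753) = sqrt(-77418955/2313696 - 47753) = sqrt(-110563344043/2313696) = I*sqrt(15988122928682058)/578424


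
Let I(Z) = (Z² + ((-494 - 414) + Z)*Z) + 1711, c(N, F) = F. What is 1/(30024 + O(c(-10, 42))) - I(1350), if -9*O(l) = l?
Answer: -218022402835/90058 ≈ -2.4209e+6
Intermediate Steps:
O(l) = -l/9
I(Z) = 1711 + Z² + Z*(-908 + Z) (I(Z) = (Z² + (-908 + Z)*Z) + 1711 = (Z² + Z*(-908 + Z)) + 1711 = 1711 + Z² + Z*(-908 + Z))
1/(30024 + O(c(-10, 42))) - I(1350) = 1/(30024 - ⅑*42) - (1711 - 908*1350 + 2*1350²) = 1/(30024 - 14/3) - (1711 - 1225800 + 2*1822500) = 1/(90058/3) - (1711 - 1225800 + 3645000) = 3/90058 - 1*2420911 = 3/90058 - 2420911 = -218022402835/90058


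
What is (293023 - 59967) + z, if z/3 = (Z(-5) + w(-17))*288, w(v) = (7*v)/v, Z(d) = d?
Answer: 234784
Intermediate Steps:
w(v) = 7
z = 1728 (z = 3*((-5 + 7)*288) = 3*(2*288) = 3*576 = 1728)
(293023 - 59967) + z = (293023 - 59967) + 1728 = 233056 + 1728 = 234784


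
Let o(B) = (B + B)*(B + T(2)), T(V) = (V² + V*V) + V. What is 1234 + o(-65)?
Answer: 8384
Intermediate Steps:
T(V) = V + 2*V² (T(V) = (V² + V²) + V = 2*V² + V = V + 2*V²)
o(B) = 2*B*(10 + B) (o(B) = (B + B)*(B + 2*(1 + 2*2)) = (2*B)*(B + 2*(1 + 4)) = (2*B)*(B + 2*5) = (2*B)*(B + 10) = (2*B)*(10 + B) = 2*B*(10 + B))
1234 + o(-65) = 1234 + 2*(-65)*(10 - 65) = 1234 + 2*(-65)*(-55) = 1234 + 7150 = 8384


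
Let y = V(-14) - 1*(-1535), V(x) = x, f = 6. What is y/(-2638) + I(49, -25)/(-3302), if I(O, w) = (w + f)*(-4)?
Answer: -2611415/4355338 ≈ -0.59959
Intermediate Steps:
I(O, w) = -24 - 4*w (I(O, w) = (w + 6)*(-4) = (6 + w)*(-4) = -24 - 4*w)
y = 1521 (y = -14 - 1*(-1535) = -14 + 1535 = 1521)
y/(-2638) + I(49, -25)/(-3302) = 1521/(-2638) + (-24 - 4*(-25))/(-3302) = 1521*(-1/2638) + (-24 + 100)*(-1/3302) = -1521/2638 + 76*(-1/3302) = -1521/2638 - 38/1651 = -2611415/4355338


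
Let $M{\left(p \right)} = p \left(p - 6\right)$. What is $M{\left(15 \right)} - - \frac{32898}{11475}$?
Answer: $\frac{527341}{3825} \approx 137.87$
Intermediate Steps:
$M{\left(p \right)} = p \left(-6 + p\right)$
$M{\left(15 \right)} - - \frac{32898}{11475} = 15 \left(-6 + 15\right) - - \frac{32898}{11475} = 15 \cdot 9 - \left(-32898\right) \frac{1}{11475} = 135 - - \frac{10966}{3825} = 135 + \frac{10966}{3825} = \frac{527341}{3825}$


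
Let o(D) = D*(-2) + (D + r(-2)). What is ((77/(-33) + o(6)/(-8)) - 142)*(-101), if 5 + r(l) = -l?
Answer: 347137/24 ≈ 14464.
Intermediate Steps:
r(l) = -5 - l
o(D) = -3 - D (o(D) = D*(-2) + (D + (-5 - 1*(-2))) = -2*D + (D + (-5 + 2)) = -2*D + (D - 3) = -2*D + (-3 + D) = -3 - D)
((77/(-33) + o(6)/(-8)) - 142)*(-101) = ((77/(-33) + (-3 - 1*6)/(-8)) - 142)*(-101) = ((77*(-1/33) + (-3 - 6)*(-⅛)) - 142)*(-101) = ((-7/3 - 9*(-⅛)) - 142)*(-101) = ((-7/3 + 9/8) - 142)*(-101) = (-29/24 - 142)*(-101) = -3437/24*(-101) = 347137/24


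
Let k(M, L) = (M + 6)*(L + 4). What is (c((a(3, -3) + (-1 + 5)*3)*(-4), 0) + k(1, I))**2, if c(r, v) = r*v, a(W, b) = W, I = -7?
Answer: 441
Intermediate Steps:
k(M, L) = (4 + L)*(6 + M) (k(M, L) = (6 + M)*(4 + L) = (4 + L)*(6 + M))
(c((a(3, -3) + (-1 + 5)*3)*(-4), 0) + k(1, I))**2 = (((3 + (-1 + 5)*3)*(-4))*0 + (24 + 4*1 + 6*(-7) - 7*1))**2 = (((3 + 4*3)*(-4))*0 + (24 + 4 - 42 - 7))**2 = (((3 + 12)*(-4))*0 - 21)**2 = ((15*(-4))*0 - 21)**2 = (-60*0 - 21)**2 = (0 - 21)**2 = (-21)**2 = 441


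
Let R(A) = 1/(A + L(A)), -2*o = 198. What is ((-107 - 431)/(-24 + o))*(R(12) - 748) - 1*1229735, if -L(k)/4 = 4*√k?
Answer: -18502499407/15006 - 1076*√3/22509 ≈ -1.2330e+6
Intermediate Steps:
o = -99 (o = -½*198 = -99)
L(k) = -16*√k
R(A) = 1/(A - 16*√A)
((-107 - 431)/(-24 + o))*(R(12) - 748) - 1*1229735 = ((-107 - 431)/(-24 - 99))*(1/(12 - 32*√3) - 748) - 1*1229735 = (-538/(-123))*(1/(12 - 32*√3) - 748) - 1229735 = (-538*(-1/123))*(1/(12 - 32*√3) - 748) - 1229735 = 538*(-748 + 1/(12 - 32*√3))/123 - 1229735 = (-402424/123 + 538/(123*(12 - 32*√3))) - 1229735 = -151659829/123 + 538/(123*(12 - 32*√3))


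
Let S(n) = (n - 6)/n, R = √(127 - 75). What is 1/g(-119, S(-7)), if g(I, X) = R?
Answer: √13/26 ≈ 0.13867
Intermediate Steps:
R = 2*√13 (R = √52 = 2*√13 ≈ 7.2111)
S(n) = (-6 + n)/n
g(I, X) = 2*√13
1/g(-119, S(-7)) = 1/(2*√13) = √13/26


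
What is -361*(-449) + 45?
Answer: 162134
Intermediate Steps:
-361*(-449) + 45 = 162089 + 45 = 162134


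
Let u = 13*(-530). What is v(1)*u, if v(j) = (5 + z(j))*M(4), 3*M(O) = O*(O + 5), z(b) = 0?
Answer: -413400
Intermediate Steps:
M(O) = O*(5 + O)/3 (M(O) = (O*(O + 5))/3 = (O*(5 + O))/3 = O*(5 + O)/3)
v(j) = 60 (v(j) = (5 + 0)*((⅓)*4*(5 + 4)) = 5*((⅓)*4*9) = 5*12 = 60)
u = -6890
v(1)*u = 60*(-6890) = -413400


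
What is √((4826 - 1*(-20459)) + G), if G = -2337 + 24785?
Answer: √47733 ≈ 218.48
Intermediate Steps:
G = 22448
√((4826 - 1*(-20459)) + G) = √((4826 - 1*(-20459)) + 22448) = √((4826 + 20459) + 22448) = √(25285 + 22448) = √47733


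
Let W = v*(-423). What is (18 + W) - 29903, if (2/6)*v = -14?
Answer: -12119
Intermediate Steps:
v = -42 (v = 3*(-14) = -42)
W = 17766 (W = -42*(-423) = 17766)
(18 + W) - 29903 = (18 + 17766) - 29903 = 17784 - 29903 = -12119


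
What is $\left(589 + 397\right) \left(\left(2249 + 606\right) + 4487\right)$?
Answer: $7239212$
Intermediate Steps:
$\left(589 + 397\right) \left(\left(2249 + 606\right) + 4487\right) = 986 \left(2855 + 4487\right) = 986 \cdot 7342 = 7239212$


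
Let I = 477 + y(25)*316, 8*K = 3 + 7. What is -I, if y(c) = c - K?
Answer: -7982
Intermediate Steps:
K = 5/4 (K = (3 + 7)/8 = (⅛)*10 = 5/4 ≈ 1.2500)
y(c) = -5/4 + c (y(c) = c - 1*5/4 = c - 5/4 = -5/4 + c)
I = 7982 (I = 477 + (-5/4 + 25)*316 = 477 + (95/4)*316 = 477 + 7505 = 7982)
-I = -1*7982 = -7982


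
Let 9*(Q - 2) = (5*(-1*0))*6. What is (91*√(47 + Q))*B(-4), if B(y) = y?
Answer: -2548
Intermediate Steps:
Q = 2 (Q = 2 + ((5*(-1*0))*6)/9 = 2 + ((5*0)*6)/9 = 2 + (0*6)/9 = 2 + (⅑)*0 = 2 + 0 = 2)
(91*√(47 + Q))*B(-4) = (91*√(47 + 2))*(-4) = (91*√49)*(-4) = (91*7)*(-4) = 637*(-4) = -2548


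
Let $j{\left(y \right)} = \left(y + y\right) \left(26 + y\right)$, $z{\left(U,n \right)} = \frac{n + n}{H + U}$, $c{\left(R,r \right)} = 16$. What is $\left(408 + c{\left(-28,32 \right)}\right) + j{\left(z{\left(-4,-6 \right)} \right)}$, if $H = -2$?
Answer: $536$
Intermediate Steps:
$z{\left(U,n \right)} = \frac{2 n}{-2 + U}$ ($z{\left(U,n \right)} = \frac{n + n}{-2 + U} = \frac{2 n}{-2 + U}$)
$j{\left(y \right)} = 2 y \left(26 + y\right)$
$\left(408 + c{\left(-28,32 \right)}\right) + j{\left(z{\left(-4,-6 \right)} \right)} = \left(408 + 16\right) + 2 \cdot 2 \left(-6\right) \frac{1}{-2 - 4} \left(26 + 2 \left(-6\right) \frac{1}{-2 - 4}\right) = 424 + 2 \cdot 2 \left(-6\right) \frac{1}{-6} \left(26 + 2 \left(-6\right) \frac{1}{-6}\right) = 424 + 2 \cdot 2 \left(-6\right) \left(- \frac{1}{6}\right) \left(26 + 2 \left(-6\right) \left(- \frac{1}{6}\right)\right) = 424 + 2 \cdot 2 \left(26 + 2\right) = 424 + 2 \cdot 2 \cdot 28 = 424 + 112 = 536$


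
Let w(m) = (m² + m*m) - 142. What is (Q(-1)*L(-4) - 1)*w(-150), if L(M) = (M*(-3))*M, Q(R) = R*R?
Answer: -2198042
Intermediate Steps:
Q(R) = R²
L(M) = -3*M² (L(M) = (-3*M)*M = -3*M²)
w(m) = -142 + 2*m² (w(m) = (m² + m²) - 142 = 2*m² - 142 = -142 + 2*m²)
(Q(-1)*L(-4) - 1)*w(-150) = ((-1)²*(-3*(-4)²) - 1)*(-142 + 2*(-150)²) = (1*(-3*16) - 1)*(-142 + 2*22500) = (1*(-48) - 1)*(-142 + 45000) = (-48 - 1)*44858 = -49*44858 = -2198042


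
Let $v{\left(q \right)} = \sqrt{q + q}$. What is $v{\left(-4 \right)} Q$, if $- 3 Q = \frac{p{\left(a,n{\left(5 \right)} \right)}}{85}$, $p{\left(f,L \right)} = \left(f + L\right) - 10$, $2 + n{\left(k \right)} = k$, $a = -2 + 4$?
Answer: $\frac{2 i \sqrt{2}}{51} \approx 0.055459 i$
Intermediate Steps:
$a = 2$
$v{\left(q \right)} = \sqrt{2} \sqrt{q}$ ($v{\left(q \right)} = \sqrt{2 q} = \sqrt{2} \sqrt{q}$)
$n{\left(k \right)} = -2 + k$
$p{\left(f,L \right)} = -10 + L + f$ ($p{\left(f,L \right)} = \left(L + f\right) - 10 = -10 + L + f$)
$Q = \frac{1}{51}$ ($Q = - \frac{\left(-10 + \left(-2 + 5\right) + 2\right) \frac{1}{85}}{3} = - \frac{\left(-10 + 3 + 2\right) \frac{1}{85}}{3} = - \frac{\left(-5\right) \frac{1}{85}}{3} = \left(- \frac{1}{3}\right) \left(- \frac{1}{17}\right) = \frac{1}{51} \approx 0.019608$)
$v{\left(-4 \right)} Q = \sqrt{2} \sqrt{-4} \cdot \frac{1}{51} = \sqrt{2} \cdot 2 i \frac{1}{51} = 2 i \sqrt{2} \cdot \frac{1}{51} = \frac{2 i \sqrt{2}}{51}$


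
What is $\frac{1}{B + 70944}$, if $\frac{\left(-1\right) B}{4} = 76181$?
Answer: $- \frac{1}{233780} \approx -4.2775 \cdot 10^{-6}$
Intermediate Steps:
$B = -304724$ ($B = \left(-4\right) 76181 = -304724$)
$\frac{1}{B + 70944} = \frac{1}{-304724 + 70944} = \frac{1}{-233780} = - \frac{1}{233780}$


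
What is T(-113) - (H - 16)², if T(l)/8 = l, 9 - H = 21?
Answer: -1688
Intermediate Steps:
H = -12 (H = 9 - 1*21 = 9 - 21 = -12)
T(l) = 8*l
T(-113) - (H - 16)² = 8*(-113) - (-12 - 16)² = -904 - 1*(-28)² = -904 - 1*784 = -904 - 784 = -1688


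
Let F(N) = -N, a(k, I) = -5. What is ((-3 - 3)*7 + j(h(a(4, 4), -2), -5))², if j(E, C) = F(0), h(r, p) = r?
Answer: 1764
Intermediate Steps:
j(E, C) = 0 (j(E, C) = -1*0 = 0)
((-3 - 3)*7 + j(h(a(4, 4), -2), -5))² = ((-3 - 3)*7 + 0)² = (-6*7 + 0)² = (-42 + 0)² = (-42)² = 1764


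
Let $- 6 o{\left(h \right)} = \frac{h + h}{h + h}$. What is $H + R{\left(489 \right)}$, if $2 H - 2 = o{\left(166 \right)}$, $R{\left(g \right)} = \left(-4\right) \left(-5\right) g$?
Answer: $\frac{117371}{12} \approx 9780.9$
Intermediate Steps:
$R{\left(g \right)} = 20 g$
$o{\left(h \right)} = - \frac{1}{6}$ ($o{\left(h \right)} = - \frac{\left(h + h\right) \frac{1}{h + h}}{6} = - \frac{2 h \frac{1}{2 h}}{6} = \left(- \frac{1}{6}\right) 1 = - \frac{1}{6}$)
$H = \frac{11}{12}$ ($H = 1 + \frac{1}{2} \left(- \frac{1}{6}\right) = 1 - \frac{1}{12} = \frac{11}{12} \approx 0.91667$)
$H + R{\left(489 \right)} = \frac{11}{12} + 20 \cdot 489 = \frac{11}{12} + 9780 = \frac{117371}{12}$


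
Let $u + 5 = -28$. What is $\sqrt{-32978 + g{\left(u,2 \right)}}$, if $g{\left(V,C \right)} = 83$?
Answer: $3 i \sqrt{3655} \approx 181.37 i$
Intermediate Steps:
$u = -33$ ($u = -5 - 28 = -33$)
$\sqrt{-32978 + g{\left(u,2 \right)}} = \sqrt{-32978 + 83} = \sqrt{-32895} = 3 i \sqrt{3655}$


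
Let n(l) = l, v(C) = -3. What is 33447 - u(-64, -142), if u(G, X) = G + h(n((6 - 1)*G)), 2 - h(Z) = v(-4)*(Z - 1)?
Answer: 34472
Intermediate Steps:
h(Z) = -1 + 3*Z (h(Z) = 2 - (-3)*(Z - 1) = 2 - (-3)*(-1 + Z) = 2 - (3 - 3*Z) = 2 + (-3 + 3*Z) = -1 + 3*Z)
u(G, X) = -1 + 16*G (u(G, X) = G + (-1 + 3*((6 - 1)*G)) = G + (-1 + 3*(5*G)) = G + (-1 + 15*G) = -1 + 16*G)
33447 - u(-64, -142) = 33447 - (-1 + 16*(-64)) = 33447 - (-1 - 1024) = 33447 - 1*(-1025) = 33447 + 1025 = 34472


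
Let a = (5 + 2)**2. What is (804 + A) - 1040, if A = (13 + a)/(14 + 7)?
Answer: -4894/21 ≈ -233.05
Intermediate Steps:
a = 49 (a = 7**2 = 49)
A = 62/21 (A = (13 + 49)/(14 + 7) = 62/21 ≈ 2.9524)
(804 + A) - 1040 = (804 + 62/21) - 1040 = 16946/21 - 1040 = -4894/21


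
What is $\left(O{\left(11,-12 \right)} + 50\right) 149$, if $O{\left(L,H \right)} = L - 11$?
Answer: $7450$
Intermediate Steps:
$O{\left(L,H \right)} = -11 + L$
$\left(O{\left(11,-12 \right)} + 50\right) 149 = \left(\left(-11 + 11\right) + 50\right) 149 = \left(0 + 50\right) 149 = 50 \cdot 149 = 7450$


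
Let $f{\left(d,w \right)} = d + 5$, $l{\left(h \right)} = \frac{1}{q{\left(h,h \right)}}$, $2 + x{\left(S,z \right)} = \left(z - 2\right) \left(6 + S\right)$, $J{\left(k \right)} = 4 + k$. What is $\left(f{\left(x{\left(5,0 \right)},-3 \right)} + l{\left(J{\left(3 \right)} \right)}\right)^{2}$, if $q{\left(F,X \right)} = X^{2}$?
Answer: $\frac{864900}{2401} \approx 360.23$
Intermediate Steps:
$x{\left(S,z \right)} = -2 + \left(-2 + z\right) \left(6 + S\right)$ ($x{\left(S,z \right)} = -2 + \left(z - 2\right) \left(6 + S\right) = -2 + \left(-2 + z\right) \left(6 + S\right)$)
$l{\left(h \right)} = \frac{1}{h^{2}}$
$f{\left(d,w \right)} = 5 + d$
$\left(f{\left(x{\left(5,0 \right)},-3 \right)} + l{\left(J{\left(3 \right)} \right)}\right)^{2} = \left(\left(5 + \left(-14 - 10 + 6 \cdot 0 + 5 \cdot 0\right)\right) + \frac{1}{\left(4 + 3\right)^{2}}\right)^{2} = \left(\left(5 + \left(-14 - 10 + 0 + 0\right)\right) + \frac{1}{49}\right)^{2} = \left(\left(5 - 24\right) + \frac{1}{49}\right)^{2} = \left(-19 + \frac{1}{49}\right)^{2} = \left(- \frac{930}{49}\right)^{2} = \frac{864900}{2401}$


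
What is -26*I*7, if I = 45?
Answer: -8190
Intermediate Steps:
-26*I*7 = -26*45*7 = -1170*7 = -8190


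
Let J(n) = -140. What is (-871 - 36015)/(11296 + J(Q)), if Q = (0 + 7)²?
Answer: -18443/5578 ≈ -3.3064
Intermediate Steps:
Q = 49 (Q = 7² = 49)
(-871 - 36015)/(11296 + J(Q)) = (-871 - 36015)/(11296 - 140) = -36886/11156 = -36886*1/11156 = -18443/5578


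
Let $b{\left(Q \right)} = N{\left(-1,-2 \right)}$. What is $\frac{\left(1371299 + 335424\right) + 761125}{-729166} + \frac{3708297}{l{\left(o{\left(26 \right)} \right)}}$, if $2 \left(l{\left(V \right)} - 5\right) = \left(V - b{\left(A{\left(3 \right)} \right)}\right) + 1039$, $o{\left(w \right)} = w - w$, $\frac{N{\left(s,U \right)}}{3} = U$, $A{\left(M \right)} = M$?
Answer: $\frac{2702662300482}{384635065} \approx 7026.6$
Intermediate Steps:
$N{\left(s,U \right)} = 3 U$
$b{\left(Q \right)} = -6$ ($b{\left(Q \right)} = 3 \left(-2\right) = -6$)
$o{\left(w \right)} = 0$
$l{\left(V \right)} = \frac{1055}{2} + \frac{V}{2}$ ($l{\left(V \right)} = 5 + \frac{\left(V - -6\right) + 1039}{2} = 5 + \frac{\left(V + 6\right) + 1039}{2} = 5 + \frac{\left(6 + V\right) + 1039}{2} = 5 + \frac{1045 + V}{2} = 5 + \left(\frac{1045}{2} + \frac{V}{2}\right) = \frac{1055}{2} + \frac{V}{2}$)
$\frac{\left(1371299 + 335424\right) + 761125}{-729166} + \frac{3708297}{l{\left(o{\left(26 \right)} \right)}} = \frac{\left(1371299 + 335424\right) + 761125}{-729166} + \frac{3708297}{\frac{1055}{2} + \frac{1}{2} \cdot 0} = \left(1706723 + 761125\right) \left(- \frac{1}{729166}\right) + \frac{3708297}{\frac{1055}{2} + 0} = 2467848 \left(- \frac{1}{729166}\right) + \frac{3708297}{\frac{1055}{2}} = - \frac{1233924}{364583} + 3708297 \cdot \frac{2}{1055} = - \frac{1233924}{364583} + \frac{7416594}{1055} = \frac{2702662300482}{384635065}$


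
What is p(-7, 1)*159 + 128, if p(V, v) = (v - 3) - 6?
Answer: -1144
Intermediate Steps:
p(V, v) = -9 + v (p(V, v) = (-3 + v) - 6 = -9 + v)
p(-7, 1)*159 + 128 = (-9 + 1)*159 + 128 = -8*159 + 128 = -1272 + 128 = -1144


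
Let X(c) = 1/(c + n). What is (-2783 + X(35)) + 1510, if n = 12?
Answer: -59830/47 ≈ -1273.0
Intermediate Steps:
X(c) = 1/(12 + c) (X(c) = 1/(c + 12) = 1/(12 + c))
(-2783 + X(35)) + 1510 = (-2783 + 1/(12 + 35)) + 1510 = (-2783 + 1/47) + 1510 = -130800/47 + 1510 = -59830/47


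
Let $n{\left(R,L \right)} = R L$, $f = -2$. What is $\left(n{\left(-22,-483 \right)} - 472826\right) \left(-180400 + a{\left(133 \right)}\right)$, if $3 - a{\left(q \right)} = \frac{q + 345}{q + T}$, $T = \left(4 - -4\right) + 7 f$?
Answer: $\frac{10589416593400}{127} \approx 8.3381 \cdot 10^{10}$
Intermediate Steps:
$n{\left(R,L \right)} = L R$
$T = -6$ ($T = \left(4 - -4\right) + 7 \left(-2\right) = \left(4 + 4\right) - 14 = 8 - 14 = -6$)
$a{\left(q \right)} = 3 - \frac{345 + q}{-6 + q}$ ($a{\left(q \right)} = 3 - \frac{q + 345}{q - 6} = 3 - \frac{345 + q}{-6 + q}$)
$\left(n{\left(-22,-483 \right)} - 472826\right) \left(-180400 + a{\left(133 \right)}\right) = \left(\left(-483\right) \left(-22\right) - 472826\right) \left(-180400 + \frac{-363 + 2 \cdot 133}{-6 + 133}\right) = \left(10626 - 472826\right) \left(-180400 + \frac{-363 + 266}{127}\right) = - 462200 \left(-180400 + \frac{1}{127} \left(-97\right)\right) = - 462200 \left(-180400 - \frac{97}{127}\right) = \left(-462200\right) \left(- \frac{22910897}{127}\right) = \frac{10589416593400}{127}$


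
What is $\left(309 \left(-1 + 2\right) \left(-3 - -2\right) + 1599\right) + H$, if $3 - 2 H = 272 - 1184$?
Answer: $\frac{3495}{2} \approx 1747.5$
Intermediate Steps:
$H = \frac{915}{2}$ ($H = \frac{3}{2} - \frac{272 - 1184}{2} = \frac{3}{2} - -456 = \frac{3}{2} + 456 = \frac{915}{2} \approx 457.5$)
$\left(309 \left(-1 + 2\right) \left(-3 - -2\right) + 1599\right) + H = \left(309 \left(-1 + 2\right) \left(-3 - -2\right) + 1599\right) + \frac{915}{2} = \left(309 \cdot 1 \left(-3 + 2\right) + 1599\right) + \frac{915}{2} = \left(309 \cdot 1 \left(-1\right) + 1599\right) + \frac{915}{2} = \left(309 \left(-1\right) + 1599\right) + \frac{915}{2} = \left(-309 + 1599\right) + \frac{915}{2} = 1290 + \frac{915}{2} = \frac{3495}{2}$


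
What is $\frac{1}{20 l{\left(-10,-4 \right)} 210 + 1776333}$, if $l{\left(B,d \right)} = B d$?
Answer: $\frac{1}{1944333} \approx 5.1432 \cdot 10^{-7}$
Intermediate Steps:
$\frac{1}{20 l{\left(-10,-4 \right)} 210 + 1776333} = \frac{1}{20 \left(\left(-10\right) \left(-4\right)\right) 210 + 1776333} = \frac{1}{20 \cdot 40 \cdot 210 + 1776333} = \frac{1}{800 \cdot 210 + 1776333} = \frac{1}{168000 + 1776333} = \frac{1}{1944333}$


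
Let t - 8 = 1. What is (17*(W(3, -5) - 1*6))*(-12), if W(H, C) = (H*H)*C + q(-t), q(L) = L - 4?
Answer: 13056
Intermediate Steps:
t = 9 (t = 8 + 1 = 9)
q(L) = -4 + L
W(H, C) = -13 + C*H² (W(H, C) = (H*H)*C + (-4 - 1*9) = H²*C + (-4 - 9) = C*H² - 13 = -13 + C*H²)
(17*(W(3, -5) - 1*6))*(-12) = (17*((-13 - 5*3²) - 1*6))*(-12) = (17*((-13 - 5*9) - 6))*(-12) = (17*((-13 - 45) - 6))*(-12) = (17*(-58 - 6))*(-12) = (17*(-64))*(-12) = -1088*(-12) = 13056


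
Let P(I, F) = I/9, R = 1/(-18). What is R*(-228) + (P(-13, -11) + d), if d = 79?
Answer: 812/9 ≈ 90.222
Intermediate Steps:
R = -1/18 ≈ -0.055556
P(I, F) = I/9 (P(I, F) = I*(⅑) = I/9)
R*(-228) + (P(-13, -11) + d) = -1/18*(-228) + ((⅑)*(-13) + 79) = 38/3 + (-13/9 + 79) = 38/3 + 698/9 = 812/9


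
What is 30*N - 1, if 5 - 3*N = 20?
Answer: -151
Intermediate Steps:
N = -5 (N = 5/3 - 1/3*20 = 5/3 - 20/3 = -5)
30*N - 1 = 30*(-5) - 1 = -150 - 1 = -151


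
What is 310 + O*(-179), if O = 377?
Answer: -67173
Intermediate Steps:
310 + O*(-179) = 310 + 377*(-179) = 310 - 67483 = -67173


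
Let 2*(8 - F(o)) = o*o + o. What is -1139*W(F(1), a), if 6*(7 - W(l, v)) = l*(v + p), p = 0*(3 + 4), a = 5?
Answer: -7973/6 ≈ -1328.8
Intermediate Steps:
F(o) = 8 - o/2 - o²/2 (F(o) = 8 - (o*o + o)/2 = 8 - (o² + o)/2 = 8 - (o + o²)/2 = 8 + (-o/2 - o²/2) = 8 - o/2 - o²/2)
p = 0 (p = 0*7 = 0)
W(l, v) = 7 - l*v/6 (W(l, v) = 7 - l*(v + 0)/6 = 7 - l*v/6)
-1139*W(F(1), a) = -1139*(7 - ⅙*(8 - ½*1 - ½*1²)*5) = -1139*(7 - ⅙*(8 - ½ - ½*1)*5) = -1139*(7 - ⅙*(8 - ½ - ½)*5) = -1139*(7 - ⅙*7*5) = -1139*(7 - 35/6) = -1139*7/6 = -7973/6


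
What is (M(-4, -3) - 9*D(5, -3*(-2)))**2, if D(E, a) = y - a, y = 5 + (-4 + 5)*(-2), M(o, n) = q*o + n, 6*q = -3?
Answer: 676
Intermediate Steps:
q = -1/2 (q = (1/6)*(-3) = -1/2 ≈ -0.50000)
M(o, n) = n - o/2 (M(o, n) = -o/2 + n = n - o/2)
y = 3 (y = 5 + 1*(-2) = 5 - 2 = 3)
D(E, a) = 3 - a
(M(-4, -3) - 9*D(5, -3*(-2)))**2 = ((-3 - 1/2*(-4)) - 9*(3 - (-3)*(-2)))**2 = ((-3 + 2) - 9*(3 - 1*6))**2 = (-1 - 9*(3 - 6))**2 = (-1 - 9*(-3))**2 = (-1 + 27)**2 = 26**2 = 676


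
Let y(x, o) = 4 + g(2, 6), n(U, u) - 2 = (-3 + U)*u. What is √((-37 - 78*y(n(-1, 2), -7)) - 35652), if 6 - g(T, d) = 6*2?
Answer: I*√35533 ≈ 188.5*I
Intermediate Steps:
n(U, u) = 2 + u*(-3 + U) (n(U, u) = 2 + (-3 + U)*u = 2 + u*(-3 + U))
g(T, d) = -6 (g(T, d) = 6 - 6*2 = 6 - 1*12 = 6 - 12 = -6)
y(x, o) = -2 (y(x, o) = 4 - 6 = -2)
√((-37 - 78*y(n(-1, 2), -7)) - 35652) = √((-37 - 78*(-2)) - 35652) = √((-37 + 156) - 35652) = √(119 - 35652) = √(-35533) = I*√35533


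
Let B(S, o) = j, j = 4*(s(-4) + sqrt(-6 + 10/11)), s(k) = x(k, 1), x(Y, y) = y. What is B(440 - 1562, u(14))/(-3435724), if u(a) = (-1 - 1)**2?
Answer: -1/858931 - 2*I*sqrt(154)/9448241 ≈ -1.1642e-6 - 2.6269e-6*I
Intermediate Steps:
u(a) = 4 (u(a) = (-2)**2 = 4)
s(k) = 1
j = 4 + 8*I*sqrt(154)/11 (j = 4*(1 + sqrt(-6 + 10/11)) = 4*(1 + sqrt(-56/11)) = 4*(1 + 2*I*sqrt(154)/11) = 4 + 8*I*sqrt(154)/11 ≈ 4.0 + 9.0252*I)
B(S, o) = 4 + 8*I*sqrt(154)/11
B(440 - 1562, u(14))/(-3435724) = (4 + 8*I*sqrt(154)/11)/(-3435724) = (4 + 8*I*sqrt(154)/11)*(-1/3435724) = -1/858931 - 2*I*sqrt(154)/9448241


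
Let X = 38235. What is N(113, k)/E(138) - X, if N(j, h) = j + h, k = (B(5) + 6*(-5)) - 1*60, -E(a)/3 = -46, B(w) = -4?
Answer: -5276411/138 ≈ -38235.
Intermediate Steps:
E(a) = 138 (E(a) = -3*(-46) = 138)
k = -94 (k = (-4 + 6*(-5)) - 1*60 = (-4 - 30) - 60 = -34 - 60 = -94)
N(j, h) = h + j
N(113, k)/E(138) - X = (-94 + 113)/138 - 1*38235 = 19*(1/138) - 38235 = 19/138 - 38235 = -5276411/138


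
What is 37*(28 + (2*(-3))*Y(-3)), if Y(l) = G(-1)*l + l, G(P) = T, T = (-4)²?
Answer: 12358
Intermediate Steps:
T = 16
G(P) = 16
Y(l) = 17*l (Y(l) = 16*l + l = 17*l)
37*(28 + (2*(-3))*Y(-3)) = 37*(28 + (2*(-3))*(17*(-3))) = 37*(28 - 6*(-51)) = 37*(28 + 306) = 37*334 = 12358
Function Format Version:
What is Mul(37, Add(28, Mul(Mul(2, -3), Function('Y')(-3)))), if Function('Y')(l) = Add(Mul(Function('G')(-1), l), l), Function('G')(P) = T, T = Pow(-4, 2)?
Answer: 12358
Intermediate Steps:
T = 16
Function('G')(P) = 16
Function('Y')(l) = Mul(17, l) (Function('Y')(l) = Add(Mul(16, l), l) = Mul(17, l))
Mul(37, Add(28, Mul(Mul(2, -3), Function('Y')(-3)))) = Mul(37, Add(28, Mul(Mul(2, -3), Mul(17, -3)))) = Mul(37, Add(28, Mul(-6, -51))) = Mul(37, Add(28, 306)) = Mul(37, 334) = 12358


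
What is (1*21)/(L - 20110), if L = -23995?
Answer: -21/44105 ≈ -0.00047614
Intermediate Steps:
(1*21)/(L - 20110) = (1*21)/(-23995 - 20110) = 21/(-44105) = 21*(-1/44105) = -21/44105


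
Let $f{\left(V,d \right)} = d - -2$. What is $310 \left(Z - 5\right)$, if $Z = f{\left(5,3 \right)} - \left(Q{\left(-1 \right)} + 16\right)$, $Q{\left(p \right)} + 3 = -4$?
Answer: $-2790$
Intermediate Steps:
$Q{\left(p \right)} = -7$ ($Q{\left(p \right)} = -3 - 4 = -7$)
$f{\left(V,d \right)} = 2 + d$ ($f{\left(V,d \right)} = d + 2 = 2 + d$)
$Z = -4$ ($Z = \left(2 + 3\right) - \left(-7 + 16\right) = 5 - 9 = -4$)
$310 \left(Z - 5\right) = 310 \left(-4 - 5\right) = 310 \left(-9\right) = -2790$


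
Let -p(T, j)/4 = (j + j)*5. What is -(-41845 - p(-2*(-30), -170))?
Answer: 48645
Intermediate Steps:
p(T, j) = -40*j (p(T, j) = -4*(j + j)*5 = -4*2*j*5 = -40*j)
-(-41845 - p(-2*(-30), -170)) = -(-41845 - (-40)*(-170)) = -(-41845 - 1*6800) = -(-41845 - 6800) = -1*(-48645) = 48645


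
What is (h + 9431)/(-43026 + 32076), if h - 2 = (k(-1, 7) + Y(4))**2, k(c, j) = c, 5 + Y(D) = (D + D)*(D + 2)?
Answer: -11197/10950 ≈ -1.0226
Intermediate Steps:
Y(D) = -5 + 2*D*(2 + D) (Y(D) = -5 + (D + D)*(D + 2) = -5 + (2*D)*(2 + D) = -5 + 2*D*(2 + D))
h = 1766 (h = 2 + (-1 + (-5 + 2*4**2 + 4*4))**2 = 2 + (-1 + (-5 + 2*16 + 16))**2 = 2 + (-1 + (-5 + 32 + 16))**2 = 2 + (-1 + 43)**2 = 2 + 42**2 = 2 + 1764 = 1766)
(h + 9431)/(-43026 + 32076) = (1766 + 9431)/(-43026 + 32076) = 11197/(-10950) = 11197*(-1/10950) = -11197/10950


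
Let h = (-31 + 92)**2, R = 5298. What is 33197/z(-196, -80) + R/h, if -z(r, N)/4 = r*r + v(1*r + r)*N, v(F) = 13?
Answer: 668546155/556304384 ≈ 1.2018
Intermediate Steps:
z(r, N) = -52*N - 4*r**2 (z(r, N) = -4*(r*r + 13*N) = -4*(r**2 + 13*N) = -52*N - 4*r**2)
h = 3721 (h = 61**2 = 3721)
33197/z(-196, -80) + R/h = 33197/(-52*(-80) - 4*(-196)**2) + 5298/3721 = 33197/(4160 - 4*38416) + 5298*(1/3721) = 33197/(4160 - 153664) + 5298/3721 = 33197/(-149504) + 5298/3721 = 33197*(-1/149504) + 5298/3721 = -33197/149504 + 5298/3721 = 668546155/556304384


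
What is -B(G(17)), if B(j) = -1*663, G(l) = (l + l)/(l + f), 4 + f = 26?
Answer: 663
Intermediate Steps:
f = 22 (f = -4 + 26 = 22)
G(l) = 2*l/(22 + l) (G(l) = (l + l)/(l + 22) = (2*l)/(22 + l) = 2*l/(22 + l))
B(j) = -663
-B(G(17)) = -1*(-663) = 663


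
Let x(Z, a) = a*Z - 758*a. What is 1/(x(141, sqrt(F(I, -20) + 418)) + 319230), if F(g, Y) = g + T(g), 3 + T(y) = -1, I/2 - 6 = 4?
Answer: 159615/50871286937 + 617*sqrt(434)/101742573874 ≈ 3.2640e-6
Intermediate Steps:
I = 20 (I = 12 + 2*4 = 12 + 8 = 20)
T(y) = -4 (T(y) = -3 - 1 = -4)
F(g, Y) = -4 + g (F(g, Y) = g - 4 = -4 + g)
x(Z, a) = -758*a + Z*a (x(Z, a) = Z*a - 758*a = -758*a + Z*a)
1/(x(141, sqrt(F(I, -20) + 418)) + 319230) = 1/(sqrt((-4 + 20) + 418)*(-758 + 141) + 319230) = 1/(sqrt(16 + 418)*(-617) + 319230) = 1/(sqrt(434)*(-617) + 319230) = 1/(-617*sqrt(434) + 319230) = 1/(319230 - 617*sqrt(434))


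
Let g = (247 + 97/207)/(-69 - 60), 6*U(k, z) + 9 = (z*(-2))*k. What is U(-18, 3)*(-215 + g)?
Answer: -63716081/17802 ≈ -3579.2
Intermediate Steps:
U(k, z) = -3/2 - k*z/3 (U(k, z) = -3/2 + ((z*(-2))*k)/6 = -3/2 + ((-2*z)*k)/6 = -3/2 + (-2*k*z)/6 = -3/2 - k*z/3)
g = -51226/26703 (g = (247 + 97*(1/207))/(-129) = (247 + 97/207)*(-1/129) = (51226/207)*(-1/129) = -51226/26703 ≈ -1.9184)
U(-18, 3)*(-215 + g) = (-3/2 - ⅓*(-18)*3)*(-215 - 51226/26703) = (-3/2 + 18)*(-5792371/26703) = (33/2)*(-5792371/26703) = -63716081/17802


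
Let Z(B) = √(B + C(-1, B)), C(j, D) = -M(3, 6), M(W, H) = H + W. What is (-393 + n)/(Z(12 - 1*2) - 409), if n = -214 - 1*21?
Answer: 157/102 ≈ 1.5392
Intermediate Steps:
C(j, D) = -9 (C(j, D) = -(6 + 3) = -1*9 = -9)
Z(B) = √(-9 + B) (Z(B) = √(B - 9) = √(-9 + B))
n = -235 (n = -214 - 21 = -235)
(-393 + n)/(Z(12 - 1*2) - 409) = (-393 - 235)/(√(-9 + (12 - 1*2)) - 409) = -628/(√(-9 + (12 - 2)) - 409) = -628/(√(-9 + 10) - 409) = -628/(√1 - 409) = -628/(1 - 409) = -628/(-408) = -628*(-1/408) = 157/102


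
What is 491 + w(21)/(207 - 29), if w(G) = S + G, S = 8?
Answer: 87427/178 ≈ 491.16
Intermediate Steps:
w(G) = 8 + G
491 + w(21)/(207 - 29) = 491 + (8 + 21)/(207 - 29) = 491 + 29/178 = 87427/178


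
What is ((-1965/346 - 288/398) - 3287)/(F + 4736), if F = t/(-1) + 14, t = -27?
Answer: -226763957/328915558 ≈ -0.68943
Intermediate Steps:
F = 41 (F = -27/(-1) + 14 = -27*(-1) + 14 = 27 + 14 = 41)
((-1965/346 - 288/398) - 3287)/(F + 4736) = ((-1965/346 - 288/398) - 3287)/(41 + 4736) = ((-1965*1/346 - 288*1/398) - 3287)/4777 = ((-1965/346 - 144/199) - 3287)*(1/4777) = (-440859/68854 - 3287)*(1/4777) = -226763957/68854*1/4777 = -226763957/328915558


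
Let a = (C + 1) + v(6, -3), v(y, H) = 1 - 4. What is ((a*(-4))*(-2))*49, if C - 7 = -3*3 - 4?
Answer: -3136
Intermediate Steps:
v(y, H) = -3
C = -6 (C = 7 + (-3*3 - 4) = 7 + (-9 - 4) = 7 - 13 = -6)
a = -8 (a = (-6 + 1) - 3 = -5 - 3 = -8)
((a*(-4))*(-2))*49 = (-8*(-4)*(-2))*49 = (32*(-2))*49 = -64*49 = -3136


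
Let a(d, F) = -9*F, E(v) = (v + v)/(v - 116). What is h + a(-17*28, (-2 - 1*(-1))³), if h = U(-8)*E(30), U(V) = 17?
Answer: -123/43 ≈ -2.8605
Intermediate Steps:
E(v) = 2*v/(-116 + v) (E(v) = (2*v)/(-116 + v) = 2*v/(-116 + v))
h = -510/43 (h = 17*(2*30/(-116 + 30)) = 17*(2*30/(-86)) = 17*(2*30*(-1/86)) = 17*(-30/43) = -510/43 ≈ -11.860)
h + a(-17*28, (-2 - 1*(-1))³) = -510/43 - 9*(-2 - 1*(-1))³ = -510/43 - 9*(-2 + 1)³ = -510/43 - 9*(-1)³ = -510/43 - 9*(-1) = -510/43 + 9 = -123/43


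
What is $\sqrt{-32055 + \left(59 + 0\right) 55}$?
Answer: $i \sqrt{28810} \approx 169.74 i$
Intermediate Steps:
$\sqrt{-32055 + \left(59 + 0\right) 55} = \sqrt{-32055 + 59 \cdot 55} = \sqrt{-32055 + 3245} = \sqrt{-28810} = i \sqrt{28810}$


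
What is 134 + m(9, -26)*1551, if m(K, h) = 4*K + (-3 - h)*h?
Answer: -871528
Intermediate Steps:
m(K, h) = 4*K + h*(-3 - h)
134 + m(9, -26)*1551 = 134 + (-1*(-26)² - 3*(-26) + 4*9)*1551 = 134 + (-1*676 + 78 + 36)*1551 = 134 + (-676 + 78 + 36)*1551 = 134 - 562*1551 = 134 - 871662 = -871528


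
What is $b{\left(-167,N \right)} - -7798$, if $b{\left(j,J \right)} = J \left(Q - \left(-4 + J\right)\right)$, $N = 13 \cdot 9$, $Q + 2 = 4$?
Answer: $-5189$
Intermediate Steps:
$Q = 2$ ($Q = -2 + 4 = 2$)
$N = 117$
$b{\left(j,J \right)} = J \left(6 - J\right)$ ($b{\left(j,J \right)} = J \left(2 - \left(-4 + J\right)\right) = J \left(6 - J\right)$)
$b{\left(-167,N \right)} - -7798 = 117 \left(6 - 117\right) - -7798 = 117 \left(6 - 117\right) + 7798 = 117 \left(-111\right) + 7798 = -12987 + 7798 = -5189$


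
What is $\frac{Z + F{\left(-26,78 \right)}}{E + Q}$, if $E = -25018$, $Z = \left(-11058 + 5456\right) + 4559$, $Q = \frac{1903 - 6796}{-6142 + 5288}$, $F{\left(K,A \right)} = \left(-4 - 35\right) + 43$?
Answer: $\frac{126758}{3051497} \approx 0.04154$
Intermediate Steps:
$F{\left(K,A \right)} = 4$ ($F{\left(K,A \right)} = -39 + 43 = 4$)
$Q = \frac{699}{122}$ ($Q = - \frac{4893}{-854} = \left(-4893\right) \left(- \frac{1}{854}\right) = \frac{699}{122} \approx 5.7295$)
$Z = -1043$ ($Z = -5602 + 4559 = -1043$)
$\frac{Z + F{\left(-26,78 \right)}}{E + Q} = \frac{-1043 + 4}{-25018 + \frac{699}{122}} = - \frac{1039}{- \frac{3051497}{122}} = \left(-1039\right) \left(- \frac{122}{3051497}\right) = \frac{126758}{3051497}$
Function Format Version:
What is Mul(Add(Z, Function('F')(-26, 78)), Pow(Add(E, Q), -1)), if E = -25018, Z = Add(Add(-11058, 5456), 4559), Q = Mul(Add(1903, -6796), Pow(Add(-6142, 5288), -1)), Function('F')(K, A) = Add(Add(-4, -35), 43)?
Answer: Rational(126758, 3051497) ≈ 0.041540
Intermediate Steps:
Function('F')(K, A) = 4 (Function('F')(K, A) = Add(-39, 43) = 4)
Q = Rational(699, 122) (Q = Mul(-4893, Pow(-854, -1)) = Mul(-4893, Rational(-1, 854)) = Rational(699, 122) ≈ 5.7295)
Z = -1043 (Z = Add(-5602, 4559) = -1043)
Mul(Add(Z, Function('F')(-26, 78)), Pow(Add(E, Q), -1)) = Mul(Add(-1043, 4), Pow(Add(-25018, Rational(699, 122)), -1)) = Mul(-1039, Pow(Rational(-3051497, 122), -1)) = Mul(-1039, Rational(-122, 3051497)) = Rational(126758, 3051497)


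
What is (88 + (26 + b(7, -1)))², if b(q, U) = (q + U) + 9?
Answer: 16641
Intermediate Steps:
b(q, U) = 9 + U + q (b(q, U) = (U + q) + 9 = 9 + U + q)
(88 + (26 + b(7, -1)))² = (88 + (26 + (9 - 1 + 7)))² = (88 + (26 + 15))² = (88 + 41)² = 129² = 16641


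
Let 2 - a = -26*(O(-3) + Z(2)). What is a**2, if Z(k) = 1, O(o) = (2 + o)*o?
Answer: 11236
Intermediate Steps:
O(o) = o*(2 + o)
a = 106 (a = 2 - (-26)*(-3*(2 - 3) + 1) = 2 - (-26)*(-3*(-1) + 1) = 2 - (-26)*(3 + 1) = 2 - (-26)*4 = 2 - 1*(-104) = 2 + 104 = 106)
a**2 = 106**2 = 11236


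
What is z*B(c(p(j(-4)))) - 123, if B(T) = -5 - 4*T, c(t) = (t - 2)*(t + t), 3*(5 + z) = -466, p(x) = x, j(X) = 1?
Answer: -604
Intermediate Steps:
z = -481/3 (z = -5 + (⅓)*(-466) = -5 - 466/3 = -481/3 ≈ -160.33)
c(t) = 2*t*(-2 + t) (c(t) = (-2 + t)*(2*t) = 2*t*(-2 + t))
z*B(c(p(j(-4)))) - 123 = -481*(-5 - 8*(-2 + 1))/3 - 123 = -481*(-5 - 8*(-1))/3 - 123 = -481*(-5 - 4*(-2))/3 - 123 = -481*(-5 + 8)/3 - 123 = -481/3*3 - 123 = -481 - 123 = -604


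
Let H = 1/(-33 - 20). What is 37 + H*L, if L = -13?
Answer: 1974/53 ≈ 37.245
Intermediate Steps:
H = -1/53 (H = 1/(-53) = -1/53 ≈ -0.018868)
37 + H*L = 37 - 1/53*(-13) = 37 + 13/53 = 1974/53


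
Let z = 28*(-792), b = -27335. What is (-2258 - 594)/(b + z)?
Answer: 2852/49511 ≈ 0.057603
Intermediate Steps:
z = -22176
(-2258 - 594)/(b + z) = (-2258 - 594)/(-27335 - 22176) = -2852/(-49511) = -2852*(-1/49511) = 2852/49511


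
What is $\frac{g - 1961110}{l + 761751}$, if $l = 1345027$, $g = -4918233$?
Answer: $- \frac{6879343}{2106778} \approx -3.2653$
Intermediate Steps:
$\frac{g - 1961110}{l + 761751} = \frac{-4918233 - 1961110}{1345027 + 761751} = - \frac{6879343}{2106778}$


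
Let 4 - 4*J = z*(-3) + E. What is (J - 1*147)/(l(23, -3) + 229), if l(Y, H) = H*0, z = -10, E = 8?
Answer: -311/458 ≈ -0.67904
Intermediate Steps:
l(Y, H) = 0
J = -17/2 (J = 1 - (-10*(-3) + 8)/4 = 1 - (30 + 8)/4 = 1 - ¼*38 = 1 - 19/2 = -17/2 ≈ -8.5000)
(J - 1*147)/(l(23, -3) + 229) = (-17/2 - 1*147)/(0 + 229) = (-17/2 - 147)/229 = -311/2*1/229 = -311/458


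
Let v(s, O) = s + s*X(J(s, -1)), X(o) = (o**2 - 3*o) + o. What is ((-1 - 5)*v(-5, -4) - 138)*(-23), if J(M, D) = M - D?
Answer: -14076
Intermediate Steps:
X(o) = o**2 - 2*o
v(s, O) = s + s*(1 + s)*(-1 + s) (v(s, O) = s + s*((s - 1*(-1))*(-2 + (s - 1*(-1)))) = s + s*((s + 1)*(-2 + (s + 1))) = s + s*((1 + s)*(-2 + (1 + s))) = s + s*((1 + s)*(-1 + s)) = s + s*(1 + s)*(-1 + s))
((-1 - 5)*v(-5, -4) - 138)*(-23) = ((-1 - 5)*(-5)**3 - 138)*(-23) = (-6*(-125) - 138)*(-23) = (750 - 138)*(-23) = 612*(-23) = -14076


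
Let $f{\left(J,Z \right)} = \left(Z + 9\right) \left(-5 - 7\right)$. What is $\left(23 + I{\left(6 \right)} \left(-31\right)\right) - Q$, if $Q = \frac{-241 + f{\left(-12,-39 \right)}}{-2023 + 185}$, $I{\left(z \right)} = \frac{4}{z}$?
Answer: $\frac{13223}{5514} \approx 2.3981$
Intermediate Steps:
$f{\left(J,Z \right)} = -108 - 12 Z$ ($f{\left(J,Z \right)} = \left(9 + Z\right) \left(-12\right) = -108 - 12 Z$)
$Q = - \frac{119}{1838}$ ($Q = \frac{-241 - -360}{-2023 + 185} = \frac{-241 + \left(-108 + 468\right)}{-1838} = \left(-241 + 360\right) \left(- \frac{1}{1838}\right) = 119 \left(- \frac{1}{1838}\right) = - \frac{119}{1838} \approx -0.064744$)
$\left(23 + I{\left(6 \right)} \left(-31\right)\right) - Q = \left(23 + \frac{4}{6} \left(-31\right)\right) - - \frac{119}{1838} = \left(23 + 4 \cdot \frac{1}{6} \left(-31\right)\right) + \frac{119}{1838} = \left(23 + \frac{2}{3} \left(-31\right)\right) + \frac{119}{1838} = \left(23 - \frac{62}{3}\right) + \frac{119}{1838} = \frac{7}{3} + \frac{119}{1838} = \frac{13223}{5514}$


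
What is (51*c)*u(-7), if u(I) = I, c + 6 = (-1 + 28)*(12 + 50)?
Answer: -595476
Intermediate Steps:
c = 1668 (c = -6 + (-1 + 28)*(12 + 50) = -6 + 27*62 = -6 + 1674 = 1668)
(51*c)*u(-7) = (51*1668)*(-7) = 85068*(-7) = -595476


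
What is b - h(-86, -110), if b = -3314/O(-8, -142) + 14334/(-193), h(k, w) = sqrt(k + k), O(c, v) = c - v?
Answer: -1280179/12931 - 2*I*sqrt(43) ≈ -99.001 - 13.115*I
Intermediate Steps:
h(k, w) = sqrt(2)*sqrt(k) (h(k, w) = sqrt(2*k) = sqrt(2)*sqrt(k))
b = -1280179/12931 (b = -3314/(-8 - 1*(-142)) + 14334/(-193) = -3314/(-8 + 142) + 14334*(-1/193) = -3314/134 - 14334/193 = -3314*1/134 - 14334/193 = -1657/67 - 14334/193 = -1280179/12931 ≈ -99.001)
b - h(-86, -110) = -1280179/12931 - sqrt(2)*sqrt(-86) = -1280179/12931 - sqrt(2)*I*sqrt(86) = -1280179/12931 - 2*I*sqrt(43)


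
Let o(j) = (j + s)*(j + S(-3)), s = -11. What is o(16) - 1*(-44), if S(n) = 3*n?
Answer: 79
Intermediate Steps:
o(j) = (-11 + j)*(-9 + j) (o(j) = (j - 11)*(j + 3*(-3)) = (-11 + j)*(j - 9) = (-11 + j)*(-9 + j))
o(16) - 1*(-44) = (99 + 16² - 20*16) - 1*(-44) = (99 + 256 - 320) + 44 = 35 + 44 = 79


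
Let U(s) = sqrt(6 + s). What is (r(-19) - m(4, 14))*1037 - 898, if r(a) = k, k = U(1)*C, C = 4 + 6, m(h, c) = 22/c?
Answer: -17693/7 + 10370*sqrt(7) ≈ 24909.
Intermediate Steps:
C = 10
k = 10*sqrt(7) (k = sqrt(6 + 1)*10 = sqrt(7)*10 = 10*sqrt(7) ≈ 26.458)
r(a) = 10*sqrt(7)
(r(-19) - m(4, 14))*1037 - 898 = (10*sqrt(7) - 22/14)*1037 - 898 = (10*sqrt(7) - 1*11/7)*1037 - 898 = (10*sqrt(7) - 11/7)*1037 - 898 = (-11/7 + 10*sqrt(7))*1037 - 898 = (-11407/7 + 10370*sqrt(7)) - 898 = -17693/7 + 10370*sqrt(7)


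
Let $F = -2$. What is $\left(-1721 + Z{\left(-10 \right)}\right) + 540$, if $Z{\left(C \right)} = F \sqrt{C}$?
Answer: $-1181 - 2 i \sqrt{10} \approx -1181.0 - 6.3246 i$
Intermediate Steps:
$Z{\left(C \right)} = - 2 \sqrt{C}$
$\left(-1721 + Z{\left(-10 \right)}\right) + 540 = \left(-1721 - 2 \sqrt{-10}\right) + 540 = \left(-1721 - 2 i \sqrt{10}\right) + 540 = -1181 - 2 i \sqrt{10}$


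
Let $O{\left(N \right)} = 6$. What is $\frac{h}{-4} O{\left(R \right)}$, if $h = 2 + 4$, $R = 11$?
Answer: $-9$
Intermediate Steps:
$h = 6$
$\frac{h}{-4} O{\left(R \right)} = \frac{6}{-4} \cdot 6 = 6 \left(- \frac{1}{4}\right) 6 = \left(- \frac{3}{2}\right) 6 = -9$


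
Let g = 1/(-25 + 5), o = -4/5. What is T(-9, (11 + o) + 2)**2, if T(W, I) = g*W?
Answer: 81/400 ≈ 0.20250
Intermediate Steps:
o = -4/5 (o = -4*1/5 = -4/5 ≈ -0.80000)
g = -1/20 (g = 1/(-20) = -1/20 ≈ -0.050000)
T(W, I) = -W/20
T(-9, (11 + o) + 2)**2 = (-1/20*(-9))**2 = (9/20)**2 = 81/400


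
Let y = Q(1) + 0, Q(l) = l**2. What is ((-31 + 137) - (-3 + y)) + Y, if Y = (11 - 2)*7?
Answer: 171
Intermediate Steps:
y = 1 (y = 1**2 + 0 = 1 + 0 = 1)
Y = 63 (Y = 9*7 = 63)
((-31 + 137) - (-3 + y)) + Y = ((-31 + 137) - (-3 + 1)) + 63 = (106 - (-2)) + 63 = (106 - 1*(-2)) + 63 = (106 + 2) + 63 = 108 + 63 = 171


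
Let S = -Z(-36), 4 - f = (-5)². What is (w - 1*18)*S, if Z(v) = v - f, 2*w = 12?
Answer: -180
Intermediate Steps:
w = 6 (w = (½)*12 = 6)
f = -21 (f = 4 - 1*(-5)² = 4 - 1*25 = 4 - 25 = -21)
Z(v) = 21 + v (Z(v) = v - 1*(-21) = v + 21 = 21 + v)
S = 15 (S = -(21 - 36) = -1*(-15) = 15)
(w - 1*18)*S = (6 - 1*18)*15 = (6 - 18)*15 = -12*15 = -180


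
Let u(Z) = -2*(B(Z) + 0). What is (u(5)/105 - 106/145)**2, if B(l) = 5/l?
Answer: 5216656/9272025 ≈ 0.56262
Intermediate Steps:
u(Z) = -10/Z (u(Z) = -2*(5/Z + 0) = -10/Z)
(u(5)/105 - 106/145)**2 = (-10/5/105 - 106/145)**2 = (-10*1/5*(1/105) - 106*1/145)**2 = (-2*1/105 - 106/145)**2 = (-2/105 - 106/145)**2 = (-2284/3045)**2 = 5216656/9272025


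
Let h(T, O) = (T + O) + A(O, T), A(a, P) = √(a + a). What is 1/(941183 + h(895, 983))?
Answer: 943061/889364047755 - √1966/889364047755 ≈ 1.0603e-6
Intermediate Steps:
A(a, P) = √2*√a (A(a, P) = √(2*a) = √2*√a)
h(T, O) = O + T + √2*√O (h(T, O) = (T + O) + √2*√O = (O + T) + √2*√O = O + T + √2*√O)
1/(941183 + h(895, 983)) = 1/(941183 + (983 + 895 + √2*√983)) = 1/(941183 + (983 + 895 + √1966)) = 1/(941183 + (1878 + √1966)) = 1/(943061 + √1966)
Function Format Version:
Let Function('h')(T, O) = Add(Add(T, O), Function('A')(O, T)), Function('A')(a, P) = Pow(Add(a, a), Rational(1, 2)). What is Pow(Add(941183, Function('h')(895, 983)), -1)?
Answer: Add(Rational(943061, 889364047755), Mul(Rational(-1, 889364047755), Pow(1966, Rational(1, 2)))) ≈ 1.0603e-6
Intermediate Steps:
Function('A')(a, P) = Mul(Pow(2, Rational(1, 2)), Pow(a, Rational(1, 2))) (Function('A')(a, P) = Pow(Mul(2, a), Rational(1, 2)) = Mul(Pow(2, Rational(1, 2)), Pow(a, Rational(1, 2))))
Function('h')(T, O) = Add(O, T, Mul(Pow(2, Rational(1, 2)), Pow(O, Rational(1, 2)))) (Function('h')(T, O) = Add(Add(T, O), Mul(Pow(2, Rational(1, 2)), Pow(O, Rational(1, 2)))) = Add(Add(O, T), Mul(Pow(2, Rational(1, 2)), Pow(O, Rational(1, 2)))) = Add(O, T, Mul(Pow(2, Rational(1, 2)), Pow(O, Rational(1, 2)))))
Pow(Add(941183, Function('h')(895, 983)), -1) = Pow(Add(941183, Add(983, 895, Mul(Pow(2, Rational(1, 2)), Pow(983, Rational(1, 2))))), -1) = Pow(Add(941183, Add(983, 895, Pow(1966, Rational(1, 2)))), -1) = Pow(Add(941183, Add(1878, Pow(1966, Rational(1, 2)))), -1) = Pow(Add(943061, Pow(1966, Rational(1, 2))), -1)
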